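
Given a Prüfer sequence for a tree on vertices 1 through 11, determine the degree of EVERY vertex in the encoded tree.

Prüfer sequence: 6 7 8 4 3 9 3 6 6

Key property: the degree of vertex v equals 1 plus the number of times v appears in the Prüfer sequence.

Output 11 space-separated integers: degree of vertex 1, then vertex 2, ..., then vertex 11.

Answer: 1 1 3 2 1 4 2 2 2 1 1

Derivation:
p_1 = 6: count[6] becomes 1
p_2 = 7: count[7] becomes 1
p_3 = 8: count[8] becomes 1
p_4 = 4: count[4] becomes 1
p_5 = 3: count[3] becomes 1
p_6 = 9: count[9] becomes 1
p_7 = 3: count[3] becomes 2
p_8 = 6: count[6] becomes 2
p_9 = 6: count[6] becomes 3
Degrees (1 + count): deg[1]=1+0=1, deg[2]=1+0=1, deg[3]=1+2=3, deg[4]=1+1=2, deg[5]=1+0=1, deg[6]=1+3=4, deg[7]=1+1=2, deg[8]=1+1=2, deg[9]=1+1=2, deg[10]=1+0=1, deg[11]=1+0=1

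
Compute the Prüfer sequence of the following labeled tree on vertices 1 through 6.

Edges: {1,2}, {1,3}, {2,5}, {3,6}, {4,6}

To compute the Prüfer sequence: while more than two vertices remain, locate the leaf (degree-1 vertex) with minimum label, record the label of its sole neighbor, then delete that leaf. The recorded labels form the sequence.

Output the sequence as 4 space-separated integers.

Step 1: leaves = {4,5}. Remove smallest leaf 4, emit neighbor 6.
Step 2: leaves = {5,6}. Remove smallest leaf 5, emit neighbor 2.
Step 3: leaves = {2,6}. Remove smallest leaf 2, emit neighbor 1.
Step 4: leaves = {1,6}. Remove smallest leaf 1, emit neighbor 3.
Done: 2 vertices remain (3, 6). Sequence = [6 2 1 3]

Answer: 6 2 1 3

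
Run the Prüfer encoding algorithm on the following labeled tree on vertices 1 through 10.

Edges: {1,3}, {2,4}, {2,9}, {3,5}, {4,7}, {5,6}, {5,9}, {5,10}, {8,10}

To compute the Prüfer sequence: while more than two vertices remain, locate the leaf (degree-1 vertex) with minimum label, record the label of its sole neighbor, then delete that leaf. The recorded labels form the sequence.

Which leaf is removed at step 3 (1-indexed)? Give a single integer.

Step 1: current leaves = {1,6,7,8}. Remove leaf 1 (neighbor: 3).
Step 2: current leaves = {3,6,7,8}. Remove leaf 3 (neighbor: 5).
Step 3: current leaves = {6,7,8}. Remove leaf 6 (neighbor: 5).

Answer: 6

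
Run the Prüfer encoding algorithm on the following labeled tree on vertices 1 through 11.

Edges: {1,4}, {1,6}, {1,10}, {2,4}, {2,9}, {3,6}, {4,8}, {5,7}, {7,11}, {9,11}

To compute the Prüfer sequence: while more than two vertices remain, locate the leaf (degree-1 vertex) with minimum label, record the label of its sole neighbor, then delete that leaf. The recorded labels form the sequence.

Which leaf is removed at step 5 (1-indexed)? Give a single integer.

Step 1: current leaves = {3,5,8,10}. Remove leaf 3 (neighbor: 6).
Step 2: current leaves = {5,6,8,10}. Remove leaf 5 (neighbor: 7).
Step 3: current leaves = {6,7,8,10}. Remove leaf 6 (neighbor: 1).
Step 4: current leaves = {7,8,10}. Remove leaf 7 (neighbor: 11).
Step 5: current leaves = {8,10,11}. Remove leaf 8 (neighbor: 4).

Answer: 8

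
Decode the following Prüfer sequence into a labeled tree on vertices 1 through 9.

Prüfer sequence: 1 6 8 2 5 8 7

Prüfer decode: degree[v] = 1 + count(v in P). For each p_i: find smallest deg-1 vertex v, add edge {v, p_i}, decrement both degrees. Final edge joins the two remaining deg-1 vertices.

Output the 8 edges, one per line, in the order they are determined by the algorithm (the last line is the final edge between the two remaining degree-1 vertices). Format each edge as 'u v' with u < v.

Answer: 1 3
1 6
4 8
2 6
2 5
5 8
7 8
7 9

Derivation:
Initial degrees: {1:2, 2:2, 3:1, 4:1, 5:2, 6:2, 7:2, 8:3, 9:1}
Step 1: smallest deg-1 vertex = 3, p_1 = 1. Add edge {1,3}. Now deg[3]=0, deg[1]=1.
Step 2: smallest deg-1 vertex = 1, p_2 = 6. Add edge {1,6}. Now deg[1]=0, deg[6]=1.
Step 3: smallest deg-1 vertex = 4, p_3 = 8. Add edge {4,8}. Now deg[4]=0, deg[8]=2.
Step 4: smallest deg-1 vertex = 6, p_4 = 2. Add edge {2,6}. Now deg[6]=0, deg[2]=1.
Step 5: smallest deg-1 vertex = 2, p_5 = 5. Add edge {2,5}. Now deg[2]=0, deg[5]=1.
Step 6: smallest deg-1 vertex = 5, p_6 = 8. Add edge {5,8}. Now deg[5]=0, deg[8]=1.
Step 7: smallest deg-1 vertex = 8, p_7 = 7. Add edge {7,8}. Now deg[8]=0, deg[7]=1.
Final: two remaining deg-1 vertices are 7, 9. Add edge {7,9}.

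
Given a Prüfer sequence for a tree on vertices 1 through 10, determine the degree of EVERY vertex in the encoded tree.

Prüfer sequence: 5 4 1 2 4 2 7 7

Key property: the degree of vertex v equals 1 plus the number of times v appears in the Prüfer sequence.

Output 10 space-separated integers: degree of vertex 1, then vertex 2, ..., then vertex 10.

Answer: 2 3 1 3 2 1 3 1 1 1

Derivation:
p_1 = 5: count[5] becomes 1
p_2 = 4: count[4] becomes 1
p_3 = 1: count[1] becomes 1
p_4 = 2: count[2] becomes 1
p_5 = 4: count[4] becomes 2
p_6 = 2: count[2] becomes 2
p_7 = 7: count[7] becomes 1
p_8 = 7: count[7] becomes 2
Degrees (1 + count): deg[1]=1+1=2, deg[2]=1+2=3, deg[3]=1+0=1, deg[4]=1+2=3, deg[5]=1+1=2, deg[6]=1+0=1, deg[7]=1+2=3, deg[8]=1+0=1, deg[9]=1+0=1, deg[10]=1+0=1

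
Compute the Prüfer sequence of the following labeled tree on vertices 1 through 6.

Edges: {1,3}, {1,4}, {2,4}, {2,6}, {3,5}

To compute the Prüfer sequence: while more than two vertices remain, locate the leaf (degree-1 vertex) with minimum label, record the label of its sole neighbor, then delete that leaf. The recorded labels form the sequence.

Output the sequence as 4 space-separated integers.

Answer: 3 1 4 2

Derivation:
Step 1: leaves = {5,6}. Remove smallest leaf 5, emit neighbor 3.
Step 2: leaves = {3,6}. Remove smallest leaf 3, emit neighbor 1.
Step 3: leaves = {1,6}. Remove smallest leaf 1, emit neighbor 4.
Step 4: leaves = {4,6}. Remove smallest leaf 4, emit neighbor 2.
Done: 2 vertices remain (2, 6). Sequence = [3 1 4 2]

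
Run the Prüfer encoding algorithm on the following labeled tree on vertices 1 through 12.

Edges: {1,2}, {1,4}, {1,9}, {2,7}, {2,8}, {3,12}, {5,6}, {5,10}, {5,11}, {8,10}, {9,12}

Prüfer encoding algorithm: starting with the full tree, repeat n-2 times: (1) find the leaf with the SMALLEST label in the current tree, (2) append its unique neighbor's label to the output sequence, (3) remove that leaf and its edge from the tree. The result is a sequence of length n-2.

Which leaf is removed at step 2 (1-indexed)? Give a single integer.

Step 1: current leaves = {3,4,6,7,11}. Remove leaf 3 (neighbor: 12).
Step 2: current leaves = {4,6,7,11,12}. Remove leaf 4 (neighbor: 1).

Answer: 4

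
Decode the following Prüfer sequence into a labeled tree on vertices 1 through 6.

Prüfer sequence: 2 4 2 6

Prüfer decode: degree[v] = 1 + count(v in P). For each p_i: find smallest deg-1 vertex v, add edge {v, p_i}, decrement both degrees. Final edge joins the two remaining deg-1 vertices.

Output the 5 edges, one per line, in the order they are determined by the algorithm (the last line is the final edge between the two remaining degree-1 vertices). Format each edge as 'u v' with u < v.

Answer: 1 2
3 4
2 4
2 6
5 6

Derivation:
Initial degrees: {1:1, 2:3, 3:1, 4:2, 5:1, 6:2}
Step 1: smallest deg-1 vertex = 1, p_1 = 2. Add edge {1,2}. Now deg[1]=0, deg[2]=2.
Step 2: smallest deg-1 vertex = 3, p_2 = 4. Add edge {3,4}. Now deg[3]=0, deg[4]=1.
Step 3: smallest deg-1 vertex = 4, p_3 = 2. Add edge {2,4}. Now deg[4]=0, deg[2]=1.
Step 4: smallest deg-1 vertex = 2, p_4 = 6. Add edge {2,6}. Now deg[2]=0, deg[6]=1.
Final: two remaining deg-1 vertices are 5, 6. Add edge {5,6}.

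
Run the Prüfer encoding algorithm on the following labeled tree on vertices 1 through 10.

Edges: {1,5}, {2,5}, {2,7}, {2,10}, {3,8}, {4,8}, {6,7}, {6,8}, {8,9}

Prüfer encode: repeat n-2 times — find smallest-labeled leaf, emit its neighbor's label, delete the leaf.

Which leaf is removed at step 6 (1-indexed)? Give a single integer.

Step 1: current leaves = {1,3,4,9,10}. Remove leaf 1 (neighbor: 5).
Step 2: current leaves = {3,4,5,9,10}. Remove leaf 3 (neighbor: 8).
Step 3: current leaves = {4,5,9,10}. Remove leaf 4 (neighbor: 8).
Step 4: current leaves = {5,9,10}. Remove leaf 5 (neighbor: 2).
Step 5: current leaves = {9,10}. Remove leaf 9 (neighbor: 8).
Step 6: current leaves = {8,10}. Remove leaf 8 (neighbor: 6).

Answer: 8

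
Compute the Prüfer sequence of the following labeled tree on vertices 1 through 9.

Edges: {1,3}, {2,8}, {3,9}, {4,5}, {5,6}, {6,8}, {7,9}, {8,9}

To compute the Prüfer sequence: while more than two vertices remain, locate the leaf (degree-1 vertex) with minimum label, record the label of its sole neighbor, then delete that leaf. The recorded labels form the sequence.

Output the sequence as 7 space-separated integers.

Answer: 3 8 9 5 6 8 9

Derivation:
Step 1: leaves = {1,2,4,7}. Remove smallest leaf 1, emit neighbor 3.
Step 2: leaves = {2,3,4,7}. Remove smallest leaf 2, emit neighbor 8.
Step 3: leaves = {3,4,7}. Remove smallest leaf 3, emit neighbor 9.
Step 4: leaves = {4,7}. Remove smallest leaf 4, emit neighbor 5.
Step 5: leaves = {5,7}. Remove smallest leaf 5, emit neighbor 6.
Step 6: leaves = {6,7}. Remove smallest leaf 6, emit neighbor 8.
Step 7: leaves = {7,8}. Remove smallest leaf 7, emit neighbor 9.
Done: 2 vertices remain (8, 9). Sequence = [3 8 9 5 6 8 9]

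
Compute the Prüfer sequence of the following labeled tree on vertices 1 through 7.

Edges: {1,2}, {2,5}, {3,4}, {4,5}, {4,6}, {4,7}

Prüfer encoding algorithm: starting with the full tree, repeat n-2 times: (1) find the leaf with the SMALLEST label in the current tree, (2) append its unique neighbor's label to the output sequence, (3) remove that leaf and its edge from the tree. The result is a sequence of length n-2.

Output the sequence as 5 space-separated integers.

Step 1: leaves = {1,3,6,7}. Remove smallest leaf 1, emit neighbor 2.
Step 2: leaves = {2,3,6,7}. Remove smallest leaf 2, emit neighbor 5.
Step 3: leaves = {3,5,6,7}. Remove smallest leaf 3, emit neighbor 4.
Step 4: leaves = {5,6,7}. Remove smallest leaf 5, emit neighbor 4.
Step 5: leaves = {6,7}. Remove smallest leaf 6, emit neighbor 4.
Done: 2 vertices remain (4, 7). Sequence = [2 5 4 4 4]

Answer: 2 5 4 4 4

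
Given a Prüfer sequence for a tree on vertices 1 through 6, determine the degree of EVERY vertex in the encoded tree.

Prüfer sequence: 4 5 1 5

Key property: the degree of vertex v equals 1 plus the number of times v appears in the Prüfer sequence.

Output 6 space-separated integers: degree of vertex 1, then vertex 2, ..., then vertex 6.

Answer: 2 1 1 2 3 1

Derivation:
p_1 = 4: count[4] becomes 1
p_2 = 5: count[5] becomes 1
p_3 = 1: count[1] becomes 1
p_4 = 5: count[5] becomes 2
Degrees (1 + count): deg[1]=1+1=2, deg[2]=1+0=1, deg[3]=1+0=1, deg[4]=1+1=2, deg[5]=1+2=3, deg[6]=1+0=1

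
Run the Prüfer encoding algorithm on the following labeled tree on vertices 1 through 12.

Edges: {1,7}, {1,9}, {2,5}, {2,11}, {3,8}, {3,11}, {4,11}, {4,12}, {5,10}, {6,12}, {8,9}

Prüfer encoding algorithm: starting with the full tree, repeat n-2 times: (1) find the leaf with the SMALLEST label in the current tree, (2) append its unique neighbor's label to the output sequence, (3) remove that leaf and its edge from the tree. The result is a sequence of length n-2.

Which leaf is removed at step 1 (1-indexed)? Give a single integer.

Step 1: current leaves = {6,7,10}. Remove leaf 6 (neighbor: 12).

Answer: 6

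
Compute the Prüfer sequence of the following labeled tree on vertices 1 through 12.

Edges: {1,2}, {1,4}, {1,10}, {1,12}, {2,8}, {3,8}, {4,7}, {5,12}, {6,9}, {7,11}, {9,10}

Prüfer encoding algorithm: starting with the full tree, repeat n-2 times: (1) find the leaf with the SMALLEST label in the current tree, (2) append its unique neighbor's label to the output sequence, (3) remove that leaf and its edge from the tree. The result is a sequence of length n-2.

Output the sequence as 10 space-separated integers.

Answer: 8 12 9 2 1 10 1 7 4 1

Derivation:
Step 1: leaves = {3,5,6,11}. Remove smallest leaf 3, emit neighbor 8.
Step 2: leaves = {5,6,8,11}. Remove smallest leaf 5, emit neighbor 12.
Step 3: leaves = {6,8,11,12}. Remove smallest leaf 6, emit neighbor 9.
Step 4: leaves = {8,9,11,12}. Remove smallest leaf 8, emit neighbor 2.
Step 5: leaves = {2,9,11,12}. Remove smallest leaf 2, emit neighbor 1.
Step 6: leaves = {9,11,12}. Remove smallest leaf 9, emit neighbor 10.
Step 7: leaves = {10,11,12}. Remove smallest leaf 10, emit neighbor 1.
Step 8: leaves = {11,12}. Remove smallest leaf 11, emit neighbor 7.
Step 9: leaves = {7,12}. Remove smallest leaf 7, emit neighbor 4.
Step 10: leaves = {4,12}. Remove smallest leaf 4, emit neighbor 1.
Done: 2 vertices remain (1, 12). Sequence = [8 12 9 2 1 10 1 7 4 1]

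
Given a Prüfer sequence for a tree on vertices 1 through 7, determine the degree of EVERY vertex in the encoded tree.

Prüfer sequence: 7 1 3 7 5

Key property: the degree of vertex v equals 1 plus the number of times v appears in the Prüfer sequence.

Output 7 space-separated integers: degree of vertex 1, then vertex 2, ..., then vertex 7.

Answer: 2 1 2 1 2 1 3

Derivation:
p_1 = 7: count[7] becomes 1
p_2 = 1: count[1] becomes 1
p_3 = 3: count[3] becomes 1
p_4 = 7: count[7] becomes 2
p_5 = 5: count[5] becomes 1
Degrees (1 + count): deg[1]=1+1=2, deg[2]=1+0=1, deg[3]=1+1=2, deg[4]=1+0=1, deg[5]=1+1=2, deg[6]=1+0=1, deg[7]=1+2=3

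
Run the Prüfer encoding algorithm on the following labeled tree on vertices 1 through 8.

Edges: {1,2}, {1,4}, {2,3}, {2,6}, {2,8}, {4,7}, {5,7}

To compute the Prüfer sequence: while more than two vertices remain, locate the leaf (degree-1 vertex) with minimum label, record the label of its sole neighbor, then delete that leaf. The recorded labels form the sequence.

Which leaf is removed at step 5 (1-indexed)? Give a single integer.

Step 1: current leaves = {3,5,6,8}. Remove leaf 3 (neighbor: 2).
Step 2: current leaves = {5,6,8}. Remove leaf 5 (neighbor: 7).
Step 3: current leaves = {6,7,8}. Remove leaf 6 (neighbor: 2).
Step 4: current leaves = {7,8}. Remove leaf 7 (neighbor: 4).
Step 5: current leaves = {4,8}. Remove leaf 4 (neighbor: 1).

Answer: 4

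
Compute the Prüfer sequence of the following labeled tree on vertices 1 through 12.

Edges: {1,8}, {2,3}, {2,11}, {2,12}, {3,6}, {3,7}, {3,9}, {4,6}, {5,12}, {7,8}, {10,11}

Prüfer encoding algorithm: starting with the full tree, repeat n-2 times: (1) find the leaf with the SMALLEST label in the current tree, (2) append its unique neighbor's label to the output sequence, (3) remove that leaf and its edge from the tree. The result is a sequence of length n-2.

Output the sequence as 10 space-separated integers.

Step 1: leaves = {1,4,5,9,10}. Remove smallest leaf 1, emit neighbor 8.
Step 2: leaves = {4,5,8,9,10}. Remove smallest leaf 4, emit neighbor 6.
Step 3: leaves = {5,6,8,9,10}. Remove smallest leaf 5, emit neighbor 12.
Step 4: leaves = {6,8,9,10,12}. Remove smallest leaf 6, emit neighbor 3.
Step 5: leaves = {8,9,10,12}. Remove smallest leaf 8, emit neighbor 7.
Step 6: leaves = {7,9,10,12}. Remove smallest leaf 7, emit neighbor 3.
Step 7: leaves = {9,10,12}. Remove smallest leaf 9, emit neighbor 3.
Step 8: leaves = {3,10,12}. Remove smallest leaf 3, emit neighbor 2.
Step 9: leaves = {10,12}. Remove smallest leaf 10, emit neighbor 11.
Step 10: leaves = {11,12}. Remove smallest leaf 11, emit neighbor 2.
Done: 2 vertices remain (2, 12). Sequence = [8 6 12 3 7 3 3 2 11 2]

Answer: 8 6 12 3 7 3 3 2 11 2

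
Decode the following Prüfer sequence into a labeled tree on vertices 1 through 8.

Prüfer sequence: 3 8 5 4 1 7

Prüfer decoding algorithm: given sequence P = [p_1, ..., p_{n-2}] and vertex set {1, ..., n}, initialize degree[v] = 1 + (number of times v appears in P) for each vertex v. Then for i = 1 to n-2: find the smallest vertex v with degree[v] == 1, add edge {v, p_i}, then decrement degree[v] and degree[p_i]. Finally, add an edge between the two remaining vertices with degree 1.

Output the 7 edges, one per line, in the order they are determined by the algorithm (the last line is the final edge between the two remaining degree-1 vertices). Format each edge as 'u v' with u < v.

Initial degrees: {1:2, 2:1, 3:2, 4:2, 5:2, 6:1, 7:2, 8:2}
Step 1: smallest deg-1 vertex = 2, p_1 = 3. Add edge {2,3}. Now deg[2]=0, deg[3]=1.
Step 2: smallest deg-1 vertex = 3, p_2 = 8. Add edge {3,8}. Now deg[3]=0, deg[8]=1.
Step 3: smallest deg-1 vertex = 6, p_3 = 5. Add edge {5,6}. Now deg[6]=0, deg[5]=1.
Step 4: smallest deg-1 vertex = 5, p_4 = 4. Add edge {4,5}. Now deg[5]=0, deg[4]=1.
Step 5: smallest deg-1 vertex = 4, p_5 = 1. Add edge {1,4}. Now deg[4]=0, deg[1]=1.
Step 6: smallest deg-1 vertex = 1, p_6 = 7. Add edge {1,7}. Now deg[1]=0, deg[7]=1.
Final: two remaining deg-1 vertices are 7, 8. Add edge {7,8}.

Answer: 2 3
3 8
5 6
4 5
1 4
1 7
7 8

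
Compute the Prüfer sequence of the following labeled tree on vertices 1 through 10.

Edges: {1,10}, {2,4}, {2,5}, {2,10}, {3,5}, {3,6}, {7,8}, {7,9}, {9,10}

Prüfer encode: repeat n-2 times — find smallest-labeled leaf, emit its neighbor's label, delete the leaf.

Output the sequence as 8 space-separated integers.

Answer: 10 2 3 5 2 10 7 9

Derivation:
Step 1: leaves = {1,4,6,8}. Remove smallest leaf 1, emit neighbor 10.
Step 2: leaves = {4,6,8}. Remove smallest leaf 4, emit neighbor 2.
Step 3: leaves = {6,8}. Remove smallest leaf 6, emit neighbor 3.
Step 4: leaves = {3,8}. Remove smallest leaf 3, emit neighbor 5.
Step 5: leaves = {5,8}. Remove smallest leaf 5, emit neighbor 2.
Step 6: leaves = {2,8}. Remove smallest leaf 2, emit neighbor 10.
Step 7: leaves = {8,10}. Remove smallest leaf 8, emit neighbor 7.
Step 8: leaves = {7,10}. Remove smallest leaf 7, emit neighbor 9.
Done: 2 vertices remain (9, 10). Sequence = [10 2 3 5 2 10 7 9]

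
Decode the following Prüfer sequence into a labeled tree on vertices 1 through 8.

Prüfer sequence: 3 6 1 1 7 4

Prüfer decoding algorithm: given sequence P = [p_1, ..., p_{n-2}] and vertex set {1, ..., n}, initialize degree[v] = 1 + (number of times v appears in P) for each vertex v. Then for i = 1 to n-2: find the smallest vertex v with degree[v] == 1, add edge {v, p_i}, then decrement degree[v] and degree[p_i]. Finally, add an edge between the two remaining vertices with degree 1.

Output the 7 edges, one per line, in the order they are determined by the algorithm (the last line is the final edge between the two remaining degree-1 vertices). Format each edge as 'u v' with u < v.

Answer: 2 3
3 6
1 5
1 6
1 7
4 7
4 8

Derivation:
Initial degrees: {1:3, 2:1, 3:2, 4:2, 5:1, 6:2, 7:2, 8:1}
Step 1: smallest deg-1 vertex = 2, p_1 = 3. Add edge {2,3}. Now deg[2]=0, deg[3]=1.
Step 2: smallest deg-1 vertex = 3, p_2 = 6. Add edge {3,6}. Now deg[3]=0, deg[6]=1.
Step 3: smallest deg-1 vertex = 5, p_3 = 1. Add edge {1,5}. Now deg[5]=0, deg[1]=2.
Step 4: smallest deg-1 vertex = 6, p_4 = 1. Add edge {1,6}. Now deg[6]=0, deg[1]=1.
Step 5: smallest deg-1 vertex = 1, p_5 = 7. Add edge {1,7}. Now deg[1]=0, deg[7]=1.
Step 6: smallest deg-1 vertex = 7, p_6 = 4. Add edge {4,7}. Now deg[7]=0, deg[4]=1.
Final: two remaining deg-1 vertices are 4, 8. Add edge {4,8}.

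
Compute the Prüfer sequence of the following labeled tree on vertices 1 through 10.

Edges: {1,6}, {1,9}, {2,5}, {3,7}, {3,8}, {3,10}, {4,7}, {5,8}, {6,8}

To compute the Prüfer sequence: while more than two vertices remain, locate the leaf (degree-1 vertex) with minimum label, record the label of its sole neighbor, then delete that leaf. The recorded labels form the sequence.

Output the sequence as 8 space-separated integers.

Answer: 5 7 8 3 1 6 8 3

Derivation:
Step 1: leaves = {2,4,9,10}. Remove smallest leaf 2, emit neighbor 5.
Step 2: leaves = {4,5,9,10}. Remove smallest leaf 4, emit neighbor 7.
Step 3: leaves = {5,7,9,10}. Remove smallest leaf 5, emit neighbor 8.
Step 4: leaves = {7,9,10}. Remove smallest leaf 7, emit neighbor 3.
Step 5: leaves = {9,10}. Remove smallest leaf 9, emit neighbor 1.
Step 6: leaves = {1,10}. Remove smallest leaf 1, emit neighbor 6.
Step 7: leaves = {6,10}. Remove smallest leaf 6, emit neighbor 8.
Step 8: leaves = {8,10}. Remove smallest leaf 8, emit neighbor 3.
Done: 2 vertices remain (3, 10). Sequence = [5 7 8 3 1 6 8 3]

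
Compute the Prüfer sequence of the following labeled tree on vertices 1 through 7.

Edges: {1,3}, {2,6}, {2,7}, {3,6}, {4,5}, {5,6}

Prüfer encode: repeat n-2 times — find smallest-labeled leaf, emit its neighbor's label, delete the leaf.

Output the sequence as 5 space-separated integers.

Answer: 3 6 5 6 2

Derivation:
Step 1: leaves = {1,4,7}. Remove smallest leaf 1, emit neighbor 3.
Step 2: leaves = {3,4,7}. Remove smallest leaf 3, emit neighbor 6.
Step 3: leaves = {4,7}. Remove smallest leaf 4, emit neighbor 5.
Step 4: leaves = {5,7}. Remove smallest leaf 5, emit neighbor 6.
Step 5: leaves = {6,7}. Remove smallest leaf 6, emit neighbor 2.
Done: 2 vertices remain (2, 7). Sequence = [3 6 5 6 2]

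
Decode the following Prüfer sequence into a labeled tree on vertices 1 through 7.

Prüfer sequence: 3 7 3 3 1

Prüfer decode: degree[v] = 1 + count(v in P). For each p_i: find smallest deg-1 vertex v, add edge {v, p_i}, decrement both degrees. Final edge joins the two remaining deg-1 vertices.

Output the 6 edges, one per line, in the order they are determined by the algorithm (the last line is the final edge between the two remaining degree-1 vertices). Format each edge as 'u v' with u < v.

Initial degrees: {1:2, 2:1, 3:4, 4:1, 5:1, 6:1, 7:2}
Step 1: smallest deg-1 vertex = 2, p_1 = 3. Add edge {2,3}. Now deg[2]=0, deg[3]=3.
Step 2: smallest deg-1 vertex = 4, p_2 = 7. Add edge {4,7}. Now deg[4]=0, deg[7]=1.
Step 3: smallest deg-1 vertex = 5, p_3 = 3. Add edge {3,5}. Now deg[5]=0, deg[3]=2.
Step 4: smallest deg-1 vertex = 6, p_4 = 3. Add edge {3,6}. Now deg[6]=0, deg[3]=1.
Step 5: smallest deg-1 vertex = 3, p_5 = 1. Add edge {1,3}. Now deg[3]=0, deg[1]=1.
Final: two remaining deg-1 vertices are 1, 7. Add edge {1,7}.

Answer: 2 3
4 7
3 5
3 6
1 3
1 7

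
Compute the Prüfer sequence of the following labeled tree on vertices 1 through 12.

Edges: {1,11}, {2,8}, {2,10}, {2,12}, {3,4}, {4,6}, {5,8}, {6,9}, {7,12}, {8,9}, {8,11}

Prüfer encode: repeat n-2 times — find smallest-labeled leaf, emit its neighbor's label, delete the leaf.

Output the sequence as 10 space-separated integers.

Step 1: leaves = {1,3,5,7,10}. Remove smallest leaf 1, emit neighbor 11.
Step 2: leaves = {3,5,7,10,11}. Remove smallest leaf 3, emit neighbor 4.
Step 3: leaves = {4,5,7,10,11}. Remove smallest leaf 4, emit neighbor 6.
Step 4: leaves = {5,6,7,10,11}. Remove smallest leaf 5, emit neighbor 8.
Step 5: leaves = {6,7,10,11}. Remove smallest leaf 6, emit neighbor 9.
Step 6: leaves = {7,9,10,11}. Remove smallest leaf 7, emit neighbor 12.
Step 7: leaves = {9,10,11,12}. Remove smallest leaf 9, emit neighbor 8.
Step 8: leaves = {10,11,12}. Remove smallest leaf 10, emit neighbor 2.
Step 9: leaves = {11,12}. Remove smallest leaf 11, emit neighbor 8.
Step 10: leaves = {8,12}. Remove smallest leaf 8, emit neighbor 2.
Done: 2 vertices remain (2, 12). Sequence = [11 4 6 8 9 12 8 2 8 2]

Answer: 11 4 6 8 9 12 8 2 8 2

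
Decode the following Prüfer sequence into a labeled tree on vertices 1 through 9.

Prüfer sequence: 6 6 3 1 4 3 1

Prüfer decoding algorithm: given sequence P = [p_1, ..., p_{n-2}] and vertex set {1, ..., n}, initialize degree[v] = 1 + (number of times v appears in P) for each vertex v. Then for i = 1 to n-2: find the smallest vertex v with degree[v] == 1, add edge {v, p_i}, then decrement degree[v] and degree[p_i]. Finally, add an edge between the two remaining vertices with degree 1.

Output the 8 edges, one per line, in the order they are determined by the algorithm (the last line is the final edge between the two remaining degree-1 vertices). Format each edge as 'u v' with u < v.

Answer: 2 6
5 6
3 6
1 7
4 8
3 4
1 3
1 9

Derivation:
Initial degrees: {1:3, 2:1, 3:3, 4:2, 5:1, 6:3, 7:1, 8:1, 9:1}
Step 1: smallest deg-1 vertex = 2, p_1 = 6. Add edge {2,6}. Now deg[2]=0, deg[6]=2.
Step 2: smallest deg-1 vertex = 5, p_2 = 6. Add edge {5,6}. Now deg[5]=0, deg[6]=1.
Step 3: smallest deg-1 vertex = 6, p_3 = 3. Add edge {3,6}. Now deg[6]=0, deg[3]=2.
Step 4: smallest deg-1 vertex = 7, p_4 = 1. Add edge {1,7}. Now deg[7]=0, deg[1]=2.
Step 5: smallest deg-1 vertex = 8, p_5 = 4. Add edge {4,8}. Now deg[8]=0, deg[4]=1.
Step 6: smallest deg-1 vertex = 4, p_6 = 3. Add edge {3,4}. Now deg[4]=0, deg[3]=1.
Step 7: smallest deg-1 vertex = 3, p_7 = 1. Add edge {1,3}. Now deg[3]=0, deg[1]=1.
Final: two remaining deg-1 vertices are 1, 9. Add edge {1,9}.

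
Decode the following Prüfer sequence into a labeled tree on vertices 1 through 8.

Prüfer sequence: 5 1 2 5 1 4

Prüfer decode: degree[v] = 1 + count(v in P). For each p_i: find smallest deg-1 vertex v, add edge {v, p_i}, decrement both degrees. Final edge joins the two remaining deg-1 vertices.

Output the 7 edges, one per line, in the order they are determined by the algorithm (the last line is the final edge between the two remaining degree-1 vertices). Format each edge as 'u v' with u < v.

Initial degrees: {1:3, 2:2, 3:1, 4:2, 5:3, 6:1, 7:1, 8:1}
Step 1: smallest deg-1 vertex = 3, p_1 = 5. Add edge {3,5}. Now deg[3]=0, deg[5]=2.
Step 2: smallest deg-1 vertex = 6, p_2 = 1. Add edge {1,6}. Now deg[6]=0, deg[1]=2.
Step 3: smallest deg-1 vertex = 7, p_3 = 2. Add edge {2,7}. Now deg[7]=0, deg[2]=1.
Step 4: smallest deg-1 vertex = 2, p_4 = 5. Add edge {2,5}. Now deg[2]=0, deg[5]=1.
Step 5: smallest deg-1 vertex = 5, p_5 = 1. Add edge {1,5}. Now deg[5]=0, deg[1]=1.
Step 6: smallest deg-1 vertex = 1, p_6 = 4. Add edge {1,4}. Now deg[1]=0, deg[4]=1.
Final: two remaining deg-1 vertices are 4, 8. Add edge {4,8}.

Answer: 3 5
1 6
2 7
2 5
1 5
1 4
4 8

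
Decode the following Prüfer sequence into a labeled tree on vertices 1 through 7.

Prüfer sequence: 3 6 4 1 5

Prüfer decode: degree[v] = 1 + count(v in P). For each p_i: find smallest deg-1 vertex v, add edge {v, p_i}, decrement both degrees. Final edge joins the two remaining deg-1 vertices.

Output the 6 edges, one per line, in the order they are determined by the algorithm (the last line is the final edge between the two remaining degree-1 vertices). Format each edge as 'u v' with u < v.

Initial degrees: {1:2, 2:1, 3:2, 4:2, 5:2, 6:2, 7:1}
Step 1: smallest deg-1 vertex = 2, p_1 = 3. Add edge {2,3}. Now deg[2]=0, deg[3]=1.
Step 2: smallest deg-1 vertex = 3, p_2 = 6. Add edge {3,6}. Now deg[3]=0, deg[6]=1.
Step 3: smallest deg-1 vertex = 6, p_3 = 4. Add edge {4,6}. Now deg[6]=0, deg[4]=1.
Step 4: smallest deg-1 vertex = 4, p_4 = 1. Add edge {1,4}. Now deg[4]=0, deg[1]=1.
Step 5: smallest deg-1 vertex = 1, p_5 = 5. Add edge {1,5}. Now deg[1]=0, deg[5]=1.
Final: two remaining deg-1 vertices are 5, 7. Add edge {5,7}.

Answer: 2 3
3 6
4 6
1 4
1 5
5 7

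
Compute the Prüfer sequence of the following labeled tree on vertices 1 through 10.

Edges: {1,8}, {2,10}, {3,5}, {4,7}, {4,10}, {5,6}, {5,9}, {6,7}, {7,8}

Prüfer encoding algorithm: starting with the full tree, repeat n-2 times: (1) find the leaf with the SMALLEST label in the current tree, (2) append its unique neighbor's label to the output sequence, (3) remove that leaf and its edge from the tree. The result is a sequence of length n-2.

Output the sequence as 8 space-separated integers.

Answer: 8 10 5 7 5 6 7 4

Derivation:
Step 1: leaves = {1,2,3,9}. Remove smallest leaf 1, emit neighbor 8.
Step 2: leaves = {2,3,8,9}. Remove smallest leaf 2, emit neighbor 10.
Step 3: leaves = {3,8,9,10}. Remove smallest leaf 3, emit neighbor 5.
Step 4: leaves = {8,9,10}. Remove smallest leaf 8, emit neighbor 7.
Step 5: leaves = {9,10}. Remove smallest leaf 9, emit neighbor 5.
Step 6: leaves = {5,10}. Remove smallest leaf 5, emit neighbor 6.
Step 7: leaves = {6,10}. Remove smallest leaf 6, emit neighbor 7.
Step 8: leaves = {7,10}. Remove smallest leaf 7, emit neighbor 4.
Done: 2 vertices remain (4, 10). Sequence = [8 10 5 7 5 6 7 4]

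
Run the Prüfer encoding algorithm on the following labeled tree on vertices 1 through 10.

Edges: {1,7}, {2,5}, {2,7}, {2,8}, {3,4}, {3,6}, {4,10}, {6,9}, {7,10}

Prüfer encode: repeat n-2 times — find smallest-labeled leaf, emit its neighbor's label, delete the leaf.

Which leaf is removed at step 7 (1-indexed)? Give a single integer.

Answer: 6

Derivation:
Step 1: current leaves = {1,5,8,9}. Remove leaf 1 (neighbor: 7).
Step 2: current leaves = {5,8,9}. Remove leaf 5 (neighbor: 2).
Step 3: current leaves = {8,9}. Remove leaf 8 (neighbor: 2).
Step 4: current leaves = {2,9}. Remove leaf 2 (neighbor: 7).
Step 5: current leaves = {7,9}. Remove leaf 7 (neighbor: 10).
Step 6: current leaves = {9,10}. Remove leaf 9 (neighbor: 6).
Step 7: current leaves = {6,10}. Remove leaf 6 (neighbor: 3).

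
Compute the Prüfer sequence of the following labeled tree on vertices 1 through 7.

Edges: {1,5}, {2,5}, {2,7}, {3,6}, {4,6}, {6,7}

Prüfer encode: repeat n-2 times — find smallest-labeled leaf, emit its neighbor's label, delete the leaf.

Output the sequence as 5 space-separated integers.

Step 1: leaves = {1,3,4}. Remove smallest leaf 1, emit neighbor 5.
Step 2: leaves = {3,4,5}. Remove smallest leaf 3, emit neighbor 6.
Step 3: leaves = {4,5}. Remove smallest leaf 4, emit neighbor 6.
Step 4: leaves = {5,6}. Remove smallest leaf 5, emit neighbor 2.
Step 5: leaves = {2,6}. Remove smallest leaf 2, emit neighbor 7.
Done: 2 vertices remain (6, 7). Sequence = [5 6 6 2 7]

Answer: 5 6 6 2 7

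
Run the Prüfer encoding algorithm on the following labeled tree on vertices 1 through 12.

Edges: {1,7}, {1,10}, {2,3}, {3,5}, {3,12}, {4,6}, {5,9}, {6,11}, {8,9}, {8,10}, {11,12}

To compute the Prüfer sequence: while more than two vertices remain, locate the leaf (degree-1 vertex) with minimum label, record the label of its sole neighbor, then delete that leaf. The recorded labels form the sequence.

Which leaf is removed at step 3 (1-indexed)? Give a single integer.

Step 1: current leaves = {2,4,7}. Remove leaf 2 (neighbor: 3).
Step 2: current leaves = {4,7}. Remove leaf 4 (neighbor: 6).
Step 3: current leaves = {6,7}. Remove leaf 6 (neighbor: 11).

Answer: 6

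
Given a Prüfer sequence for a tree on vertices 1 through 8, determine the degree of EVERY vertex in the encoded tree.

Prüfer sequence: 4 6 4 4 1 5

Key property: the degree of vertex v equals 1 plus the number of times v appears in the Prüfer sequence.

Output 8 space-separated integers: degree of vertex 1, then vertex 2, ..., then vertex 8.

Answer: 2 1 1 4 2 2 1 1

Derivation:
p_1 = 4: count[4] becomes 1
p_2 = 6: count[6] becomes 1
p_3 = 4: count[4] becomes 2
p_4 = 4: count[4] becomes 3
p_5 = 1: count[1] becomes 1
p_6 = 5: count[5] becomes 1
Degrees (1 + count): deg[1]=1+1=2, deg[2]=1+0=1, deg[3]=1+0=1, deg[4]=1+3=4, deg[5]=1+1=2, deg[6]=1+1=2, deg[7]=1+0=1, deg[8]=1+0=1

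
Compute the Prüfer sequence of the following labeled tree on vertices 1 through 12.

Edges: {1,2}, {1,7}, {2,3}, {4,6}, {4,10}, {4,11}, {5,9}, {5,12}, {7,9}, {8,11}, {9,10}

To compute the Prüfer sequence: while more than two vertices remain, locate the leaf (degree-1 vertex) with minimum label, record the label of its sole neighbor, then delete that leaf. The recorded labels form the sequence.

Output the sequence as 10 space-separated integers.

Answer: 2 1 7 4 9 11 4 10 9 5

Derivation:
Step 1: leaves = {3,6,8,12}. Remove smallest leaf 3, emit neighbor 2.
Step 2: leaves = {2,6,8,12}. Remove smallest leaf 2, emit neighbor 1.
Step 3: leaves = {1,6,8,12}. Remove smallest leaf 1, emit neighbor 7.
Step 4: leaves = {6,7,8,12}. Remove smallest leaf 6, emit neighbor 4.
Step 5: leaves = {7,8,12}. Remove smallest leaf 7, emit neighbor 9.
Step 6: leaves = {8,12}. Remove smallest leaf 8, emit neighbor 11.
Step 7: leaves = {11,12}. Remove smallest leaf 11, emit neighbor 4.
Step 8: leaves = {4,12}. Remove smallest leaf 4, emit neighbor 10.
Step 9: leaves = {10,12}. Remove smallest leaf 10, emit neighbor 9.
Step 10: leaves = {9,12}. Remove smallest leaf 9, emit neighbor 5.
Done: 2 vertices remain (5, 12). Sequence = [2 1 7 4 9 11 4 10 9 5]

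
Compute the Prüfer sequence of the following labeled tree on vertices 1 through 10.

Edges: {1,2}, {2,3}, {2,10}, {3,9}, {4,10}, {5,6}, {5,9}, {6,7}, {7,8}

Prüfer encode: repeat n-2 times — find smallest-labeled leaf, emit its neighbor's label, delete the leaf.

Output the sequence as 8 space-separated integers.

Step 1: leaves = {1,4,8}. Remove smallest leaf 1, emit neighbor 2.
Step 2: leaves = {4,8}. Remove smallest leaf 4, emit neighbor 10.
Step 3: leaves = {8,10}. Remove smallest leaf 8, emit neighbor 7.
Step 4: leaves = {7,10}. Remove smallest leaf 7, emit neighbor 6.
Step 5: leaves = {6,10}. Remove smallest leaf 6, emit neighbor 5.
Step 6: leaves = {5,10}. Remove smallest leaf 5, emit neighbor 9.
Step 7: leaves = {9,10}. Remove smallest leaf 9, emit neighbor 3.
Step 8: leaves = {3,10}. Remove smallest leaf 3, emit neighbor 2.
Done: 2 vertices remain (2, 10). Sequence = [2 10 7 6 5 9 3 2]

Answer: 2 10 7 6 5 9 3 2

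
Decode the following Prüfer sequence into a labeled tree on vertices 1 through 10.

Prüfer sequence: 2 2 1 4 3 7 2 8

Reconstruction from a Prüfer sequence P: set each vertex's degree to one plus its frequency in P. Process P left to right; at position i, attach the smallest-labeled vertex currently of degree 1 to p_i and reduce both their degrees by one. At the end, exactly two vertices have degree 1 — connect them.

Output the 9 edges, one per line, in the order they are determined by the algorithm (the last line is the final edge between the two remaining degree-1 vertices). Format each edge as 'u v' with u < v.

Answer: 2 5
2 6
1 9
1 4
3 4
3 7
2 7
2 8
8 10

Derivation:
Initial degrees: {1:2, 2:4, 3:2, 4:2, 5:1, 6:1, 7:2, 8:2, 9:1, 10:1}
Step 1: smallest deg-1 vertex = 5, p_1 = 2. Add edge {2,5}. Now deg[5]=0, deg[2]=3.
Step 2: smallest deg-1 vertex = 6, p_2 = 2. Add edge {2,6}. Now deg[6]=0, deg[2]=2.
Step 3: smallest deg-1 vertex = 9, p_3 = 1. Add edge {1,9}. Now deg[9]=0, deg[1]=1.
Step 4: smallest deg-1 vertex = 1, p_4 = 4. Add edge {1,4}. Now deg[1]=0, deg[4]=1.
Step 5: smallest deg-1 vertex = 4, p_5 = 3. Add edge {3,4}. Now deg[4]=0, deg[3]=1.
Step 6: smallest deg-1 vertex = 3, p_6 = 7. Add edge {3,7}. Now deg[3]=0, deg[7]=1.
Step 7: smallest deg-1 vertex = 7, p_7 = 2. Add edge {2,7}. Now deg[7]=0, deg[2]=1.
Step 8: smallest deg-1 vertex = 2, p_8 = 8. Add edge {2,8}. Now deg[2]=0, deg[8]=1.
Final: two remaining deg-1 vertices are 8, 10. Add edge {8,10}.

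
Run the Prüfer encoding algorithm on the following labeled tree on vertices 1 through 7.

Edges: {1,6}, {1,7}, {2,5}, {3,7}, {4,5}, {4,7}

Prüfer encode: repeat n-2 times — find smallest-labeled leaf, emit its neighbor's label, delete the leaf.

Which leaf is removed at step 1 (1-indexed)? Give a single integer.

Step 1: current leaves = {2,3,6}. Remove leaf 2 (neighbor: 5).

Answer: 2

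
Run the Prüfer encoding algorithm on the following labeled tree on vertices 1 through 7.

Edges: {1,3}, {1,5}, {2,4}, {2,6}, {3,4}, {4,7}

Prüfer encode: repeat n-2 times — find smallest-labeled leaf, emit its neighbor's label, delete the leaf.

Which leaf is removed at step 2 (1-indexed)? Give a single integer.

Answer: 1

Derivation:
Step 1: current leaves = {5,6,7}. Remove leaf 5 (neighbor: 1).
Step 2: current leaves = {1,6,7}. Remove leaf 1 (neighbor: 3).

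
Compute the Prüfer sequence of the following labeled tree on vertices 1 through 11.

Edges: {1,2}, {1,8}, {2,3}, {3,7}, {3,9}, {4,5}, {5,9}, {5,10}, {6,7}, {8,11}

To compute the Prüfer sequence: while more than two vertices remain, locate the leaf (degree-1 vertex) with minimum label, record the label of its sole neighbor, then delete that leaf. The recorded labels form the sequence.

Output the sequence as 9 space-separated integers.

Step 1: leaves = {4,6,10,11}. Remove smallest leaf 4, emit neighbor 5.
Step 2: leaves = {6,10,11}. Remove smallest leaf 6, emit neighbor 7.
Step 3: leaves = {7,10,11}. Remove smallest leaf 7, emit neighbor 3.
Step 4: leaves = {10,11}. Remove smallest leaf 10, emit neighbor 5.
Step 5: leaves = {5,11}. Remove smallest leaf 5, emit neighbor 9.
Step 6: leaves = {9,11}. Remove smallest leaf 9, emit neighbor 3.
Step 7: leaves = {3,11}. Remove smallest leaf 3, emit neighbor 2.
Step 8: leaves = {2,11}. Remove smallest leaf 2, emit neighbor 1.
Step 9: leaves = {1,11}. Remove smallest leaf 1, emit neighbor 8.
Done: 2 vertices remain (8, 11). Sequence = [5 7 3 5 9 3 2 1 8]

Answer: 5 7 3 5 9 3 2 1 8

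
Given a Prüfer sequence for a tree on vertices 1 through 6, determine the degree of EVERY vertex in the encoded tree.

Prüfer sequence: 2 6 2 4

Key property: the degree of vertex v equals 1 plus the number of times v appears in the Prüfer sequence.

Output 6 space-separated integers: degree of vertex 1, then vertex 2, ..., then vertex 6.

p_1 = 2: count[2] becomes 1
p_2 = 6: count[6] becomes 1
p_3 = 2: count[2] becomes 2
p_4 = 4: count[4] becomes 1
Degrees (1 + count): deg[1]=1+0=1, deg[2]=1+2=3, deg[3]=1+0=1, deg[4]=1+1=2, deg[5]=1+0=1, deg[6]=1+1=2

Answer: 1 3 1 2 1 2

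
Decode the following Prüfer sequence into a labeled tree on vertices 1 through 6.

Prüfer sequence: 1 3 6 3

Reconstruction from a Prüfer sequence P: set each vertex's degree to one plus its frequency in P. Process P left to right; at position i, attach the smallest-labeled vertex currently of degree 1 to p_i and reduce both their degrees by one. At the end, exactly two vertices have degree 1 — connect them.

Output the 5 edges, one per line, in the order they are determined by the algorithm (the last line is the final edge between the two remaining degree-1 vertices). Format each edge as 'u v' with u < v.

Answer: 1 2
1 3
4 6
3 5
3 6

Derivation:
Initial degrees: {1:2, 2:1, 3:3, 4:1, 5:1, 6:2}
Step 1: smallest deg-1 vertex = 2, p_1 = 1. Add edge {1,2}. Now deg[2]=0, deg[1]=1.
Step 2: smallest deg-1 vertex = 1, p_2 = 3. Add edge {1,3}. Now deg[1]=0, deg[3]=2.
Step 3: smallest deg-1 vertex = 4, p_3 = 6. Add edge {4,6}. Now deg[4]=0, deg[6]=1.
Step 4: smallest deg-1 vertex = 5, p_4 = 3. Add edge {3,5}. Now deg[5]=0, deg[3]=1.
Final: two remaining deg-1 vertices are 3, 6. Add edge {3,6}.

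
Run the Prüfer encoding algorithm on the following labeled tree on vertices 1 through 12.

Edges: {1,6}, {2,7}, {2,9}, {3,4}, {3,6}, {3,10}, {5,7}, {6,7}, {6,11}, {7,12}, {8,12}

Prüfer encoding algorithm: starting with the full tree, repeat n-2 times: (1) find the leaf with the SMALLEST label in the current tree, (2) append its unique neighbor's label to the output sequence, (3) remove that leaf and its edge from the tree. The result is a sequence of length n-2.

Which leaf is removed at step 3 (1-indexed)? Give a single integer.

Step 1: current leaves = {1,4,5,8,9,10,11}. Remove leaf 1 (neighbor: 6).
Step 2: current leaves = {4,5,8,9,10,11}. Remove leaf 4 (neighbor: 3).
Step 3: current leaves = {5,8,9,10,11}. Remove leaf 5 (neighbor: 7).

Answer: 5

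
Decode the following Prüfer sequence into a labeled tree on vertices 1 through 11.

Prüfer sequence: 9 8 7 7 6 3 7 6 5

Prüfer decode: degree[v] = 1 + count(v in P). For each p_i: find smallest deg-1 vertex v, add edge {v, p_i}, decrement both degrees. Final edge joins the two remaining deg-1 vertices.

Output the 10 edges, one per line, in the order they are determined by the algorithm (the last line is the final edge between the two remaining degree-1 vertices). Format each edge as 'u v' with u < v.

Initial degrees: {1:1, 2:1, 3:2, 4:1, 5:2, 6:3, 7:4, 8:2, 9:2, 10:1, 11:1}
Step 1: smallest deg-1 vertex = 1, p_1 = 9. Add edge {1,9}. Now deg[1]=0, deg[9]=1.
Step 2: smallest deg-1 vertex = 2, p_2 = 8. Add edge {2,8}. Now deg[2]=0, deg[8]=1.
Step 3: smallest deg-1 vertex = 4, p_3 = 7. Add edge {4,7}. Now deg[4]=0, deg[7]=3.
Step 4: smallest deg-1 vertex = 8, p_4 = 7. Add edge {7,8}. Now deg[8]=0, deg[7]=2.
Step 5: smallest deg-1 vertex = 9, p_5 = 6. Add edge {6,9}. Now deg[9]=0, deg[6]=2.
Step 6: smallest deg-1 vertex = 10, p_6 = 3. Add edge {3,10}. Now deg[10]=0, deg[3]=1.
Step 7: smallest deg-1 vertex = 3, p_7 = 7. Add edge {3,7}. Now deg[3]=0, deg[7]=1.
Step 8: smallest deg-1 vertex = 7, p_8 = 6. Add edge {6,7}. Now deg[7]=0, deg[6]=1.
Step 9: smallest deg-1 vertex = 6, p_9 = 5. Add edge {5,6}. Now deg[6]=0, deg[5]=1.
Final: two remaining deg-1 vertices are 5, 11. Add edge {5,11}.

Answer: 1 9
2 8
4 7
7 8
6 9
3 10
3 7
6 7
5 6
5 11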